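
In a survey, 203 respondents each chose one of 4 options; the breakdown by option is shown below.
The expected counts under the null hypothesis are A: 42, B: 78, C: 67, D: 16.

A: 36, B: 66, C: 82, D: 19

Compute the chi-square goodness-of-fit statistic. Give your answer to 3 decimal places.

χ² = (36−42)²/42 + (66−78)²/78 + (82−67)²/67 + (19−16)²/16
   = 0.8571 + 1.8462 + 3.3582 + 0.5625
Sum = 6.624

6.624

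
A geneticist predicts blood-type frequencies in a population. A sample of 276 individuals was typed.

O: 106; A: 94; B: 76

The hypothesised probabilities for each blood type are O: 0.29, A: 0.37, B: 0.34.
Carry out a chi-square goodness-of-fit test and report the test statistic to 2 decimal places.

Expected counts E_i = n·p_i: 276×0.29 = 80.04, 276×0.37 = 102.12, 276×0.34 = 93.84.
χ² = (106−80.04)²/80.04 + (94−102.12)²/102.12 + (76−93.84)²/93.84
   = 8.420 + 0.646 + 3.392
Sum = 12.46

12.46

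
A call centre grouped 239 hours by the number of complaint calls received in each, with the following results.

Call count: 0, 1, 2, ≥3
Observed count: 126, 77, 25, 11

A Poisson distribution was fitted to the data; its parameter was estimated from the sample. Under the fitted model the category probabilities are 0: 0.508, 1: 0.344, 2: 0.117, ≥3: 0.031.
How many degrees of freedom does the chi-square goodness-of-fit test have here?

There are k = 4 categories and 1 parameter estimated from the data, so df = 4 − 1 − 1 = 2.

2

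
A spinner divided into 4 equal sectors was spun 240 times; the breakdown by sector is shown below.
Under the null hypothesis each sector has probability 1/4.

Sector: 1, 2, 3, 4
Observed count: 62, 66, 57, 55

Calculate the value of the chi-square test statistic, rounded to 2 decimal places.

Expected count for each of the 4 categories: 240/4 = 60.
1: (62 − 60)²/60 = 4/60 = 0.067
2: (66 − 60)²/60 = 36/60 = 0.600
3: (57 − 60)²/60 = 9/60 = 0.150
4: (55 − 60)²/60 = 25/60 = 0.417
Sum = 1.23

1.23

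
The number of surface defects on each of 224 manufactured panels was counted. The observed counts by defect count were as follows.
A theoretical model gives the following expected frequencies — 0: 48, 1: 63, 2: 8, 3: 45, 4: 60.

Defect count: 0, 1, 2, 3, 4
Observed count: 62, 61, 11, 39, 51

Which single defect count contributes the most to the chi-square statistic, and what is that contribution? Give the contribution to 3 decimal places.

0: (62 − 48)²/48 = 196/48 = 4.0833
1: (61 − 63)²/63 = 4/63 = 0.0635
2: (11 − 8)²/8 = 9/8 = 1.1250
3: (39 − 45)²/45 = 36/45 = 0.8000
4: (51 − 60)²/60 = 81/60 = 1.3500
The largest term is for 0: 4.083.

0, 4.083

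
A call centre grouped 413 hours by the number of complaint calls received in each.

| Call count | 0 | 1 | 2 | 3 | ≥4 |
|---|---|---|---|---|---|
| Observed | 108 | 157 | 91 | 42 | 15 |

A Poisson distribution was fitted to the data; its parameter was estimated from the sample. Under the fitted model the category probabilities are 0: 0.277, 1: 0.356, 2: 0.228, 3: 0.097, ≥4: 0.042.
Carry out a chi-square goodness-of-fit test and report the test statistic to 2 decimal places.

Expected counts E_i = n·p_i: 413×0.277 = 114.401, 413×0.356 = 147.028, 413×0.228 = 94.164, 413×0.097 = 40.061, 413×0.042 = 17.346.
0: (108 − 114.401)²/114.401 = 40.972801/114.401 = 0.358
1: (157 − 147.028)²/147.028 = 99.440784/147.028 = 0.676
2: (91 − 94.164)²/94.164 = 10.010896/94.164 = 0.106
3: (42 − 40.061)²/40.061 = 3.759721/40.061 = 0.094
≥4: (15 − 17.346)²/17.346 = 5.503716/17.346 = 0.317
Sum = 1.55

1.55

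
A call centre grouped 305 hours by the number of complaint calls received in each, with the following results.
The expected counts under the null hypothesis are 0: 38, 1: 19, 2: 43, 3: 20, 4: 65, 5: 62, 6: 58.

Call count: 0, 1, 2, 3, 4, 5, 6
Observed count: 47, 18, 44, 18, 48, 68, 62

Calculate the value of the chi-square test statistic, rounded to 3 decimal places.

7.710

cat         O        E   (O−E)²/E
0          47       38     2.1316
1          18       19     0.0526
2          44       43     0.0233
3          18       20     0.2000
4          48       65     4.4462
5          68       62     0.5806
6          62       58     0.2759
Sum = 7.710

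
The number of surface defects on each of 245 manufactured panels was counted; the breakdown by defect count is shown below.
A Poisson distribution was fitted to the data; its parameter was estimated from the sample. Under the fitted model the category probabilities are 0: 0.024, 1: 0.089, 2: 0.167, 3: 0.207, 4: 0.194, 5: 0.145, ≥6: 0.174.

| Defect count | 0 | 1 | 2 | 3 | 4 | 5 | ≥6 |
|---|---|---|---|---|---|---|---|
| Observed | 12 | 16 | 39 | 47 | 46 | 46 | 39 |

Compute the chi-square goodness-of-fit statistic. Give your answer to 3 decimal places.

11.724

Expected counts E_i = n·p_i: 245×0.024 = 5.88, 245×0.089 = 21.805, 245×0.167 = 40.915, 245×0.207 = 50.715, 245×0.194 = 47.53, 245×0.145 = 35.525, 245×0.174 = 42.63.
0: (12 − 5.88)²/5.88 = 37.4544/5.88 = 6.3698
1: (16 − 21.805)²/21.805 = 33.698025/21.805 = 1.5454
2: (39 − 40.915)²/40.915 = 3.667225/40.915 = 0.0896
3: (47 − 50.715)²/50.715 = 13.801225/50.715 = 0.2721
4: (46 − 47.53)²/47.53 = 2.3409/47.53 = 0.0493
5: (46 − 35.525)²/35.525 = 109.725625/35.525 = 3.0887
≥6: (39 − 42.63)²/42.63 = 13.1769/42.63 = 0.3091
Sum = 11.724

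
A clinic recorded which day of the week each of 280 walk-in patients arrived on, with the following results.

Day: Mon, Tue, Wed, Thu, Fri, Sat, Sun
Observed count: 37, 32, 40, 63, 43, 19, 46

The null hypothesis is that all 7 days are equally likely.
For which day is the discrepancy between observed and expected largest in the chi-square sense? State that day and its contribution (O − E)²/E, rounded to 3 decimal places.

Expected count for each of the 7 categories: 280/7 = 40.
cat         O        E   (O−E)²/E
Mon        37       40     0.2250
Tue        32       40     1.6000
Wed        40       40     0.0000
Thu        63       40    13.2250
Fri        43       40     0.2250
Sat        19       40    11.0250
Sun        46       40     0.9000
The largest term is for Thu: 13.225.

Thu, 13.225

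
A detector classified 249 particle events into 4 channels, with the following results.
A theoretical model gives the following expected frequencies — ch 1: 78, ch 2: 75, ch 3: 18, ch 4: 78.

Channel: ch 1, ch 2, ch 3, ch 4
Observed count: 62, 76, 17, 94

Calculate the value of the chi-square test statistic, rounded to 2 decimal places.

6.63

ch 1: (62 − 78)²/78 = 256/78 = 3.282
ch 2: (76 − 75)²/75 = 1/75 = 0.013
ch 3: (17 − 18)²/18 = 1/18 = 0.056
ch 4: (94 − 78)²/78 = 256/78 = 3.282
Sum = 6.63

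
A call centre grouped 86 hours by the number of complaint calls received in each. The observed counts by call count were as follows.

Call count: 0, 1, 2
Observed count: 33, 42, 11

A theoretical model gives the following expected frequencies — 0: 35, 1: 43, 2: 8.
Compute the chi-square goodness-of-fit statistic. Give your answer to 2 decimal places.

χ² = (33−35)²/35 + (42−43)²/43 + (11−8)²/8
   = 0.114 + 0.023 + 1.125
Sum = 1.26

1.26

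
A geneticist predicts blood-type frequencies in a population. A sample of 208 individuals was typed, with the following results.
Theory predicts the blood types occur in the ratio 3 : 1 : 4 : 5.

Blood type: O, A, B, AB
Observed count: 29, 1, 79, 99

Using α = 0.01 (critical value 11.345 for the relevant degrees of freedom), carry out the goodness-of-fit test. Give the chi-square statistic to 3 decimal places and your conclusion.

Ratio total = 13. Expected counts: 208×3/13 = 48, 208×1/13 = 16, 208×4/13 = 64, 208×5/13 = 80.
χ² = (29−48)²/48 + (1−16)²/16 + (79−64)²/64 + (99−80)²/80
   = 7.5208 + 14.0625 + 3.5156 + 4.5125
Sum = 29.611
df = 3. Since 29.611 > 11.345, we reject H₀.

29.611; reject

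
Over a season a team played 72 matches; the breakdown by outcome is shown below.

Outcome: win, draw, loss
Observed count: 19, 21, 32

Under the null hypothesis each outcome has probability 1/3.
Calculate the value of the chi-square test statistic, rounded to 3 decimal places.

Expected count for each of the 3 categories: 72/3 = 24.
win: (19 − 24)²/24 = 25/24 = 1.0417
draw: (21 − 24)²/24 = 9/24 = 0.3750
loss: (32 − 24)²/24 = 64/24 = 2.6667
Sum = 4.083

4.083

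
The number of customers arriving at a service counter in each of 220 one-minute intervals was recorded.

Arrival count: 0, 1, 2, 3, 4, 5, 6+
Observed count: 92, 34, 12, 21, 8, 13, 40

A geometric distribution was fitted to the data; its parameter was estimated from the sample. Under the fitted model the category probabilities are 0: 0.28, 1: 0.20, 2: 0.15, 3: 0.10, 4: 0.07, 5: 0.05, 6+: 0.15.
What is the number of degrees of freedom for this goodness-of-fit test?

There are k = 7 categories and 1 parameter estimated from the data, so df = 7 − 1 − 1 = 5.

5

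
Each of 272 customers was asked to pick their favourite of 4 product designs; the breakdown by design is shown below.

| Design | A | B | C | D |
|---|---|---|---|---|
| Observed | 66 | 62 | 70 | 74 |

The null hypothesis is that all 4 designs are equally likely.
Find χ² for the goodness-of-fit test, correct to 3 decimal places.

Expected count for each of the 4 categories: 272/4 = 68.
χ² = (66−68)²/68 + (62−68)²/68 + (70−68)²/68 + (74−68)²/68
   = 0.0588 + 0.5294 + 0.0588 + 0.5294
Sum = 1.176

1.176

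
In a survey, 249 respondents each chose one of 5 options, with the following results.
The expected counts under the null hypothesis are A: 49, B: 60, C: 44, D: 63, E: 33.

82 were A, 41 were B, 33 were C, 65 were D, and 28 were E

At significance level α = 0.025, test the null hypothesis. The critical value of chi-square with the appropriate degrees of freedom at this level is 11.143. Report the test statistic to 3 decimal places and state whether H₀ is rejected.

χ² = (82−49)²/49 + (41−60)²/60 + (33−44)²/44 + (65−63)²/63 + (28−33)²/33
   = 22.2245 + 6.0167 + 2.7500 + 0.0635 + 0.7576
Sum = 31.812
df = 4. Since 31.812 > 11.143, we reject H₀.

31.812; reject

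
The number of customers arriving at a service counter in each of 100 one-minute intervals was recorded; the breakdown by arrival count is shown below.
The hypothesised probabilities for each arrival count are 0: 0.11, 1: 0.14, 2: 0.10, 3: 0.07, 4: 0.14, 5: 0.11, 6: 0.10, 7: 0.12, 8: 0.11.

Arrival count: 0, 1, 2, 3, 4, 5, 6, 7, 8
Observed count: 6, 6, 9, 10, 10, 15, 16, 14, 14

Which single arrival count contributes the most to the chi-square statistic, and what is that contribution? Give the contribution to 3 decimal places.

Expected counts E_i = n·p_i: 100×0.11 = 11, 100×0.14 = 14, 100×0.10 = 10, 100×0.07 = 7, 100×0.14 = 14, 100×0.11 = 11, 100×0.10 = 10, 100×0.12 = 12, 100×0.11 = 11.
0: (6 − 11)²/11 = 25/11 = 2.2727
1: (6 − 14)²/14 = 64/14 = 4.5714
2: (9 − 10)²/10 = 1/10 = 0.1000
3: (10 − 7)²/7 = 9/7 = 1.2857
4: (10 − 14)²/14 = 16/14 = 1.1429
5: (15 − 11)²/11 = 16/11 = 1.4545
6: (16 − 10)²/10 = 36/10 = 3.6000
7: (14 − 12)²/12 = 4/12 = 0.3333
8: (14 − 11)²/11 = 9/11 = 0.8182
The largest term is for 1: 4.571.

1, 4.571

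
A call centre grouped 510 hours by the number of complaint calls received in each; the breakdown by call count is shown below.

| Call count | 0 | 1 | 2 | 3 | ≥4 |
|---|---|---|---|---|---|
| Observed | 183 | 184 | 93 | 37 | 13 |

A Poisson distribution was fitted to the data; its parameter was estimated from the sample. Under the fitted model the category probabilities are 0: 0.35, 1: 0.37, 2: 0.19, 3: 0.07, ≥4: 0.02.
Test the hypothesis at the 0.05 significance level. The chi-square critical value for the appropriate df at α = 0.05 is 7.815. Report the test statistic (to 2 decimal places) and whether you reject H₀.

Expected counts E_i = n·p_i: 510×0.35 = 178.5, 510×0.37 = 188.7, 510×0.19 = 96.9, 510×0.07 = 35.7, 510×0.02 = 10.2.
0: (183 − 178.5)²/178.5 = 20.25/178.5 = 0.113
1: (184 − 188.7)²/188.7 = 22.09/188.7 = 0.117
2: (93 − 96.9)²/96.9 = 15.21/96.9 = 0.157
3: (37 − 35.7)²/35.7 = 1.69/35.7 = 0.047
≥4: (13 − 10.2)²/10.2 = 7.84/10.2 = 0.769
Sum = 1.20
df = 3. Since 1.20 < 7.815, we do not reject H₀.

1.20; do not reject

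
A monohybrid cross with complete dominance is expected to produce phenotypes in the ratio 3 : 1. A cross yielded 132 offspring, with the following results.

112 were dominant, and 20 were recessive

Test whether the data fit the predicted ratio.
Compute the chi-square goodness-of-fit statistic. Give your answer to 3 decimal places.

6.828

Ratio total = 4. Expected counts: 132×3/4 = 99, 132×1/4 = 33.
χ² = (112−99)²/99 + (20−33)²/33
   = 1.7071 + 5.1212
Sum = 6.828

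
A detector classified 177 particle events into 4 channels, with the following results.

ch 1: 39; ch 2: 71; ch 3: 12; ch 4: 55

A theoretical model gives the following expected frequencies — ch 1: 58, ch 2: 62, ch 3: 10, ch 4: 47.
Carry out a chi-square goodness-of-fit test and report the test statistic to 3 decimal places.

9.292

ch 1: (39 − 58)²/58 = 361/58 = 6.2241
ch 2: (71 − 62)²/62 = 81/62 = 1.3065
ch 3: (12 − 10)²/10 = 4/10 = 0.4000
ch 4: (55 − 47)²/47 = 64/47 = 1.3617
Sum = 9.292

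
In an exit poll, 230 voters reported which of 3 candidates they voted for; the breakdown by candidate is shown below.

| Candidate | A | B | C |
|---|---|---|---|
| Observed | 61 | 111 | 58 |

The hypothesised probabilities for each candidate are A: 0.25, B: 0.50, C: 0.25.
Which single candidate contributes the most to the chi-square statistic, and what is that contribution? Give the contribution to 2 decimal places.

Expected counts E_i = n·p_i: 230×0.25 = 57.5, 230×0.50 = 115, 230×0.25 = 57.5.
χ² = (61−57.5)²/57.5 + (111−115)²/115 + (58−57.5)²/57.5
   = 0.213 + 0.139 + 0.004
The largest term is for A: 0.21.

A, 0.21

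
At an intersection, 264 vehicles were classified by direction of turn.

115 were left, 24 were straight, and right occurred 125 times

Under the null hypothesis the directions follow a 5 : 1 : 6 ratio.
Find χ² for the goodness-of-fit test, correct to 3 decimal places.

0.780

Ratio total = 12. Expected counts: 264×5/12 = 110, 264×1/12 = 22, 264×6/12 = 132.
χ² = (115−110)²/110 + (24−22)²/22 + (125−132)²/132
   = 0.2273 + 0.1818 + 0.3712
Sum = 0.780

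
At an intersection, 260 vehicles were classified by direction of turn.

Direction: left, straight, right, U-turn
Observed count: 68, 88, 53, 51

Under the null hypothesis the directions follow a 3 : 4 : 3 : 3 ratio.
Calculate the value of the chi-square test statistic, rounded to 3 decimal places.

4.033

Ratio total = 13. Expected counts: 260×3/13 = 60, 260×4/13 = 80, 260×3/13 = 60, 260×3/13 = 60.
cat           O        E   (O−E)²/E
left         68       60     1.0667
straight     88       80     0.8000
right        53       60     0.8167
U-turn       51       60     1.3500
Sum = 4.033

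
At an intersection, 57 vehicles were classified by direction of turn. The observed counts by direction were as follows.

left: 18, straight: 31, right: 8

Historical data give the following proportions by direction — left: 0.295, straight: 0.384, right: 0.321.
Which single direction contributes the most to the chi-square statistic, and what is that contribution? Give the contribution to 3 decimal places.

Expected counts E_i = n·p_i: 57×0.295 = 16.815, 57×0.384 = 21.888, 57×0.321 = 18.297.
cat           O        E   (O−E)²/E
left         18   16.815     0.0835
straight     31   21.888     3.7933
right         8   18.297     5.7948
The largest term is for right: 5.795.

right, 5.795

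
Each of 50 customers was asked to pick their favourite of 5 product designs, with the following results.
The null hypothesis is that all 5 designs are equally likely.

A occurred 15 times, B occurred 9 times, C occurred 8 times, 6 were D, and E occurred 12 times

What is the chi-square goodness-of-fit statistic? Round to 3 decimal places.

5.000

Expected count for each of the 5 categories: 50/5 = 10.
χ² = (15−10)²/10 + (9−10)²/10 + (8−10)²/10 + (6−10)²/10 + (12−10)²/10
   = 2.5000 + 0.1000 + 0.4000 + 1.6000 + 0.4000
Sum = 5.000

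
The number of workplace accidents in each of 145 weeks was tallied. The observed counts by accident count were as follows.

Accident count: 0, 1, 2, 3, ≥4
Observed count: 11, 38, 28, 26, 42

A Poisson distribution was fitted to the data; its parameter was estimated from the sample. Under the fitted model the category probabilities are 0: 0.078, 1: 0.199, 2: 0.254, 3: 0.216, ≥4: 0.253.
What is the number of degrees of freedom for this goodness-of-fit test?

There are k = 5 categories and 1 parameter estimated from the data, so df = 5 − 1 − 1 = 3.

3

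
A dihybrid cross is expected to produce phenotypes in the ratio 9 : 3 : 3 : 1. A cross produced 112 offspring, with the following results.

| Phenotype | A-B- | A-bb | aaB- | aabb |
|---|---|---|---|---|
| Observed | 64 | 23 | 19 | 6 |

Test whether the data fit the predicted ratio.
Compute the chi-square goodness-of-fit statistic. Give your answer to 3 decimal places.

Ratio total = 16. Expected counts: 112×9/16 = 63, 112×3/16 = 21, 112×3/16 = 21, 112×1/16 = 7.
A-B-: (64 − 63)²/63 = 1/63 = 0.0159
A-bb: (23 − 21)²/21 = 4/21 = 0.1905
aaB-: (19 − 21)²/21 = 4/21 = 0.1905
aabb: (6 − 7)²/7 = 1/7 = 0.1429
Sum = 0.540

0.540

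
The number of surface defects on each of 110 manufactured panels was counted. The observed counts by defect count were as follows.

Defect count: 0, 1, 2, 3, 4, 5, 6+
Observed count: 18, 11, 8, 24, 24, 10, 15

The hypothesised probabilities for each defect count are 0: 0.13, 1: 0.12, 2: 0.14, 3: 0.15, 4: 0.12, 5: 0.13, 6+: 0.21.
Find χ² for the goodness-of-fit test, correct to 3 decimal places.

21.259

Expected counts E_i = n·p_i: 110×0.13 = 14.3, 110×0.12 = 13.2, 110×0.14 = 15.4, 110×0.15 = 16.5, 110×0.12 = 13.2, 110×0.13 = 14.3, 110×0.21 = 23.1.
cat         O        E   (O−E)²/E
0          18     14.3     0.9573
1          11     13.2     0.3667
2           8     15.4     3.5558
3          24     16.5     3.4091
4          24     13.2     8.8364
5          10     14.3     1.2930
6+         15     23.1     2.8403
Sum = 21.259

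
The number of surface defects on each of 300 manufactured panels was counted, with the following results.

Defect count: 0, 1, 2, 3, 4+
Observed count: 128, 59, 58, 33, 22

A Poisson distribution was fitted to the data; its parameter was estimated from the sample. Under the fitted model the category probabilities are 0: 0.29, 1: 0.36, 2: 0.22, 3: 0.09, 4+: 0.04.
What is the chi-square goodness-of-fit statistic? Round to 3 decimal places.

52.190

Expected counts E_i = n·p_i: 300×0.29 = 87, 300×0.36 = 108, 300×0.22 = 66, 300×0.09 = 27, 300×0.04 = 12.
0: (128 − 87)²/87 = 1681/87 = 19.3218
1: (59 − 108)²/108 = 2401/108 = 22.2315
2: (58 − 66)²/66 = 64/66 = 0.9697
3: (33 − 27)²/27 = 36/27 = 1.3333
4+: (22 − 12)²/12 = 100/12 = 8.3333
Sum = 52.190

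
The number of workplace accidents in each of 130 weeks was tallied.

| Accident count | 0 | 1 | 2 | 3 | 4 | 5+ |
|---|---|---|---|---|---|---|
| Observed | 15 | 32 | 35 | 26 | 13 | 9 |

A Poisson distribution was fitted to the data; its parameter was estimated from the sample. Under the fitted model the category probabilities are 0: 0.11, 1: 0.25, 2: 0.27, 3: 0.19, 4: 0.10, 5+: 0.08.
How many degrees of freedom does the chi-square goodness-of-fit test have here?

There are k = 6 categories and 1 parameter estimated from the data, so df = 6 − 1 − 1 = 4.

4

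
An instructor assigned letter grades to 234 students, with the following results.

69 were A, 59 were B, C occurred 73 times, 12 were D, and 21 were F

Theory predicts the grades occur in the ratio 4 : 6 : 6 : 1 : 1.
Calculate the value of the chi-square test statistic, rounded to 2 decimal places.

15.51

Ratio total = 18. Expected counts: 234×4/18 = 52, 234×6/18 = 78, 234×6/18 = 78, 234×1/18 = 13, 234×1/18 = 13.
cat         O        E   (O−E)²/E
A          69       52      5.558
B          59       78      4.628
C          73       78      0.321
D          12       13      0.077
F          21       13      4.923
Sum = 15.51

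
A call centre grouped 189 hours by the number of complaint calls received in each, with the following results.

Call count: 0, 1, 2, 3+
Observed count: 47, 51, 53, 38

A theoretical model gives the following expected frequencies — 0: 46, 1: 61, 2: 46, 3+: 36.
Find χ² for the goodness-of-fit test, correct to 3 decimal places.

2.837

χ² = (47−46)²/46 + (51−61)²/61 + (53−46)²/46 + (38−36)²/36
   = 0.0217 + 1.6393 + 1.0652 + 0.1111
Sum = 2.837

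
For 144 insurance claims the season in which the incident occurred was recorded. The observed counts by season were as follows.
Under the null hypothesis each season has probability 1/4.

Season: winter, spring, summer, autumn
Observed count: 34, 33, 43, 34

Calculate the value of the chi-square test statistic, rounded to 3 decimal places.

1.833

Expected count for each of the 4 categories: 144/4 = 36.
winter: (34 − 36)²/36 = 4/36 = 0.1111
spring: (33 − 36)²/36 = 9/36 = 0.2500
summer: (43 − 36)²/36 = 49/36 = 1.3611
autumn: (34 − 36)²/36 = 4/36 = 0.1111
Sum = 1.833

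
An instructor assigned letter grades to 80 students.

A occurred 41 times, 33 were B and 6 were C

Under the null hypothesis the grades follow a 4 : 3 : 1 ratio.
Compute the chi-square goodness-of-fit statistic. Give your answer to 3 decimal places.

1.925

Ratio total = 8. Expected counts: 80×4/8 = 40, 80×3/8 = 30, 80×1/8 = 10.
cat         O        E   (O−E)²/E
A          41       40     0.0250
B          33       30     0.3000
C           6       10     1.6000
Sum = 1.925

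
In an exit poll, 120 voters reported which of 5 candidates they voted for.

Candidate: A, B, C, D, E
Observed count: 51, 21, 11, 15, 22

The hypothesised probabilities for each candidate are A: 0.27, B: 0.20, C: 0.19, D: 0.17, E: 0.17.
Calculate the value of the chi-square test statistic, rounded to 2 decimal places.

Expected counts E_i = n·p_i: 120×0.27 = 32.4, 120×0.20 = 24, 120×0.19 = 22.8, 120×0.17 = 20.4, 120×0.17 = 20.4.
A: (51 − 32.4)²/32.4 = 345.96/32.4 = 10.678
B: (21 − 24)²/24 = 9/24 = 0.375
C: (11 − 22.8)²/22.8 = 139.24/22.8 = 6.107
D: (15 − 20.4)²/20.4 = 29.16/20.4 = 1.429
E: (22 − 20.4)²/20.4 = 2.56/20.4 = 0.125
Sum = 18.71

18.71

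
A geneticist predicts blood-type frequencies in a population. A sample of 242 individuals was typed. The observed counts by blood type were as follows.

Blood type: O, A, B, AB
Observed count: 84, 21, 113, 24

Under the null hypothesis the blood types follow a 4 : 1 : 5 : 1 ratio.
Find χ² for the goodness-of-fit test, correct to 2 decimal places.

0.49

Ratio total = 11. Expected counts: 242×4/11 = 88, 242×1/11 = 22, 242×5/11 = 110, 242×1/11 = 22.
χ² = (84−88)²/88 + (21−22)²/22 + (113−110)²/110 + (24−22)²/22
   = 0.182 + 0.045 + 0.082 + 0.182
Sum = 0.49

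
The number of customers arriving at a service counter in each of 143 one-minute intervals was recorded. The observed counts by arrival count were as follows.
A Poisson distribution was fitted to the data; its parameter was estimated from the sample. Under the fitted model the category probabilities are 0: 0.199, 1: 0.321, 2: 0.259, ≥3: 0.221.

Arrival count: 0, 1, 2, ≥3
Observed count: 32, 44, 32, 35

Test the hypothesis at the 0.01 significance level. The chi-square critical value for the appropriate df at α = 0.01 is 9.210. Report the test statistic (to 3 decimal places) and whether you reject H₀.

1.570; do not reject

Expected counts E_i = n·p_i: 143×0.199 = 28.457, 143×0.321 = 45.903, 143×0.259 = 37.037, 143×0.221 = 31.603.
χ² = (32−28.457)²/28.457 + (44−45.903)²/45.903 + (32−37.037)²/37.037 + (35−31.603)²/31.603
   = 0.4411 + 0.0789 + 0.6850 + 0.3651
Sum = 1.570
df = 2. Since 1.570 < 9.210, we do not reject H₀.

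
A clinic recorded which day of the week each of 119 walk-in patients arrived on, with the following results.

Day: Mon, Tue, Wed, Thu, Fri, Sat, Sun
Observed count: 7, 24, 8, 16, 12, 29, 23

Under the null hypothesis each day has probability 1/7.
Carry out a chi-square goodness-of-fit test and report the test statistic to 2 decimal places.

25.65

Expected count for each of the 7 categories: 119/7 = 17.
χ² = (7−17)²/17 + (24−17)²/17 + (8−17)²/17 + (16−17)²/17 + (12−17)²/17 + (29−17)²/17 + (23−17)²/17
   = 5.882 + 2.882 + 4.765 + 0.059 + 1.471 + 8.471 + 2.118
Sum = 25.65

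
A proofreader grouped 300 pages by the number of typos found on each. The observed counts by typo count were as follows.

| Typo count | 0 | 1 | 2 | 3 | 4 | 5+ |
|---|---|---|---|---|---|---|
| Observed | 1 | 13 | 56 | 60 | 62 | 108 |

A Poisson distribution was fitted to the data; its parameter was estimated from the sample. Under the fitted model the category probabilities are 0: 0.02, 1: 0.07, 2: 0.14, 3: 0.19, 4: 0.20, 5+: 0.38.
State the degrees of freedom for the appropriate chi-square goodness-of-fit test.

4

There are k = 6 categories and 1 parameter estimated from the data, so df = 6 − 1 − 1 = 4.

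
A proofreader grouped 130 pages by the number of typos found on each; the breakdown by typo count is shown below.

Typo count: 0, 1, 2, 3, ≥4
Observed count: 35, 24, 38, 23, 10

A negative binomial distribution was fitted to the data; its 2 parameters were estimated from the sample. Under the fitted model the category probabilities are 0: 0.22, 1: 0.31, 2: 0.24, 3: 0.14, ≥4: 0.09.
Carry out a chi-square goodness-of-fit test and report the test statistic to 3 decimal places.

Expected counts E_i = n·p_i: 130×0.22 = 28.6, 130×0.31 = 40.3, 130×0.24 = 31.2, 130×0.14 = 18.2, 130×0.09 = 11.7.
χ² = (35−28.6)²/28.6 + (24−40.3)²/40.3 + (38−31.2)²/31.2 + (23−18.2)²/18.2 + (10−11.7)²/11.7
   = 1.4322 + 6.5928 + 1.4821 + 1.2659 + 0.2470
Sum = 11.020

11.020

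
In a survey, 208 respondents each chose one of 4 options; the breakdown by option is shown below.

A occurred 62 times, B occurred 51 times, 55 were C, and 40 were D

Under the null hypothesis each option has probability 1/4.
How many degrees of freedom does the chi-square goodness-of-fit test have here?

3

There are k = 4 categories and no parameters were estimated from the data, so df = 4 − 1 = 3.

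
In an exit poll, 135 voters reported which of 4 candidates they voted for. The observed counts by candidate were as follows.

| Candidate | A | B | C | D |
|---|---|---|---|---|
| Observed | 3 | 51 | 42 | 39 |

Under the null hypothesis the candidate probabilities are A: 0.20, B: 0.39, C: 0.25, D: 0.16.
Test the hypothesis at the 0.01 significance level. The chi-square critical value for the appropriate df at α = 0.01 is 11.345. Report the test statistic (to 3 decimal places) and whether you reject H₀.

Expected counts E_i = n·p_i: 135×0.20 = 27, 135×0.39 = 52.65, 135×0.25 = 33.75, 135×0.16 = 21.6.
A: (3 − 27)²/27 = 576/27 = 21.3333
B: (51 − 52.65)²/52.65 = 2.7225/52.65 = 0.0517
C: (42 − 33.75)²/33.75 = 68.0625/33.75 = 2.0167
D: (39 − 21.6)²/21.6 = 302.76/21.6 = 14.0167
Sum = 37.418
df = 3. Since 37.418 > 11.345, we reject H₀.

37.418; reject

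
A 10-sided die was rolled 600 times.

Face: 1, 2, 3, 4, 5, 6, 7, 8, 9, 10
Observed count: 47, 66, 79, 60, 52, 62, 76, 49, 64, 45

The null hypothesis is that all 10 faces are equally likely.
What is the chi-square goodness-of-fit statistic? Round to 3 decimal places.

20.867

Under H₀ each category has probability 1/10, so each expected count is 600/10 = 60.
cat         O        E   (O−E)²/E
1          47       60     2.8167
2          66       60     0.6000
3          79       60     6.0167
4          60       60     0.0000
5          52       60     1.0667
6          62       60     0.0667
7          76       60     4.2667
8          49       60     2.0167
9          64       60     0.2667
10         45       60     3.7500
Sum = 20.867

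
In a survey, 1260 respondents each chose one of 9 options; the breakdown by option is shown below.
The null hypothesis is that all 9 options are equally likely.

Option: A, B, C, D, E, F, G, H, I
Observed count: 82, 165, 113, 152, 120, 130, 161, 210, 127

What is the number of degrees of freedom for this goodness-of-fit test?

There are k = 9 categories and no parameters were estimated from the data, so df = 9 − 1 = 8.

8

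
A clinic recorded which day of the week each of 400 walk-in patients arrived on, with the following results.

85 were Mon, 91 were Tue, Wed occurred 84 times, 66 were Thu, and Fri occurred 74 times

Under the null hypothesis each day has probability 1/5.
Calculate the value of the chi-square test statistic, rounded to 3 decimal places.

4.925

Under H₀ each category has probability 1/5, so each expected count is 400/5 = 80.
χ² = (85−80)²/80 + (91−80)²/80 + (84−80)²/80 + (66−80)²/80 + (74−80)²/80
   = 0.3125 + 1.5125 + 0.2000 + 2.4500 + 0.4500
Sum = 4.925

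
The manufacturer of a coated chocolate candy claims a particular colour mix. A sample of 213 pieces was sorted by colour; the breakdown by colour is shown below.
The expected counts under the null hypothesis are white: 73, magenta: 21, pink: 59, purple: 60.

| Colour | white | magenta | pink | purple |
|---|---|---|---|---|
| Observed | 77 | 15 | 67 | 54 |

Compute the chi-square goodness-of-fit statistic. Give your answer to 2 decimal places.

3.62

χ² = (77−73)²/73 + (15−21)²/21 + (67−59)²/59 + (54−60)²/60
   = 0.219 + 1.714 + 1.085 + 0.600
Sum = 3.62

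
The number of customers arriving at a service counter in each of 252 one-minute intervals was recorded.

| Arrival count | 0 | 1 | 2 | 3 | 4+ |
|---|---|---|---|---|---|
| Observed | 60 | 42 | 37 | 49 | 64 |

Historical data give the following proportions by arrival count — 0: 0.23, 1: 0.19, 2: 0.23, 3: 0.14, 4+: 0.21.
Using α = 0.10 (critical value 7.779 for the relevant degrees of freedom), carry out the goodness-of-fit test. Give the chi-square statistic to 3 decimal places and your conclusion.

16.029; reject

Expected counts E_i = n·p_i: 252×0.23 = 57.96, 252×0.19 = 47.88, 252×0.23 = 57.96, 252×0.14 = 35.28, 252×0.21 = 52.92.
0: (60 − 57.96)²/57.96 = 4.1616/57.96 = 0.0718
1: (42 − 47.88)²/47.88 = 34.5744/47.88 = 0.7221
2: (37 − 57.96)²/57.96 = 439.3216/57.96 = 7.5797
3: (49 − 35.28)²/35.28 = 188.2384/35.28 = 5.3356
4+: (64 − 52.92)²/52.92 = 122.7664/52.92 = 2.3198
Sum = 16.029
df = 4. Since 16.029 > 7.779, we reject H₀.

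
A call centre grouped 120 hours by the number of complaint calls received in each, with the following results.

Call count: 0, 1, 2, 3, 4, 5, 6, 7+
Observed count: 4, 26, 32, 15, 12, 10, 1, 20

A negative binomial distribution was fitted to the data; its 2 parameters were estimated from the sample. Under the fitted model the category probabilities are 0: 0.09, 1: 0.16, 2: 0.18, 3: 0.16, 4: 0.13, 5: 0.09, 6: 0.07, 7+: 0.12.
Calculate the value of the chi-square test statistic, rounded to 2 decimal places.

Expected counts E_i = n·p_i: 120×0.09 = 10.8, 120×0.16 = 19.2, 120×0.18 = 21.6, 120×0.16 = 19.2, 120×0.13 = 15.6, 120×0.09 = 10.8, 120×0.07 = 8.4, 120×0.12 = 14.4.
0: (4 − 10.8)²/10.8 = 46.24/10.8 = 4.281
1: (26 − 19.2)²/19.2 = 46.24/19.2 = 2.408
2: (32 − 21.6)²/21.6 = 108.16/21.6 = 5.007
3: (15 − 19.2)²/19.2 = 17.64/19.2 = 0.919
4: (12 − 15.6)²/15.6 = 12.96/15.6 = 0.831
5: (10 − 10.8)²/10.8 = 0.64/10.8 = 0.059
6: (1 − 8.4)²/8.4 = 54.76/8.4 = 6.519
7+: (20 − 14.4)²/14.4 = 31.36/14.4 = 2.178
Sum = 22.20

22.20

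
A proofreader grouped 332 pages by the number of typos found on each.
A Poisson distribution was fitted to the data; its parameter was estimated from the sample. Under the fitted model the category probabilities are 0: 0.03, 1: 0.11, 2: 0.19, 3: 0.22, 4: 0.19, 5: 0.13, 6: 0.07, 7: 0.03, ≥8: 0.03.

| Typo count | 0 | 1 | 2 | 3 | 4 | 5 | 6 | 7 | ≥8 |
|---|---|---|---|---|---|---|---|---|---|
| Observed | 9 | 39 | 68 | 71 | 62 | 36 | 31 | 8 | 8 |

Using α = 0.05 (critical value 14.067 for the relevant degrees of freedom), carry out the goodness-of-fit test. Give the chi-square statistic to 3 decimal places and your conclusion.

Expected counts E_i = n·p_i: 332×0.03 = 9.96, 332×0.11 = 36.52, 332×0.19 = 63.08, 332×0.22 = 73.04, 332×0.19 = 63.08, 332×0.13 = 43.16, 332×0.07 = 23.24, 332×0.03 = 9.96, 332×0.03 = 9.96.
0: (9 − 9.96)²/9.96 = 0.9216/9.96 = 0.0925
1: (39 − 36.52)²/36.52 = 6.1504/36.52 = 0.1684
2: (68 − 63.08)²/63.08 = 24.2064/63.08 = 0.3837
3: (71 − 73.04)²/73.04 = 4.1616/73.04 = 0.0570
4: (62 − 63.08)²/63.08 = 1.1664/63.08 = 0.0185
5: (36 − 43.16)²/43.16 = 51.2656/43.16 = 1.1878
6: (31 − 23.24)²/23.24 = 60.2176/23.24 = 2.5911
7: (8 − 9.96)²/9.96 = 3.8416/9.96 = 0.3857
≥8: (8 − 9.96)²/9.96 = 3.8416/9.96 = 0.3857
Sum = 5.270
df = 7. Since 5.270 < 14.067, we do not reject H₀.

5.270; do not reject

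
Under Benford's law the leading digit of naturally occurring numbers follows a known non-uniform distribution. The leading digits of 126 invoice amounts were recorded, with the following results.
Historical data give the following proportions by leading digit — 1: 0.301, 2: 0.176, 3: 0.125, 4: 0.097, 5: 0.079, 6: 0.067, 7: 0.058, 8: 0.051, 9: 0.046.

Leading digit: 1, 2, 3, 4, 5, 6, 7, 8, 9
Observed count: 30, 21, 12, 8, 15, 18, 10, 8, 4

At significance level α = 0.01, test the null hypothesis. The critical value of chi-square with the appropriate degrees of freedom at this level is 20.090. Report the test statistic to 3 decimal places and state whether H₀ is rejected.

19.383; do not reject

Expected counts E_i = n·p_i: 126×0.301 = 37.926, 126×0.176 = 22.176, 126×0.125 = 15.75, 126×0.097 = 12.222, 126×0.079 = 9.954, 126×0.067 = 8.442, 126×0.058 = 7.308, 126×0.051 = 6.426, 126×0.046 = 5.796.
1: (30 − 37.926)²/37.926 = 62.821476/37.926 = 1.6564
2: (21 − 22.176)²/22.176 = 1.382976/22.176 = 0.0624
3: (12 − 15.75)²/15.75 = 14.0625/15.75 = 0.8929
4: (8 − 12.222)²/12.222 = 17.825284/12.222 = 1.4585
5: (15 − 9.954)²/9.954 = 25.462116/9.954 = 2.5580
6: (18 − 8.442)²/8.442 = 91.355364/8.442 = 10.8215
7: (10 − 7.308)²/7.308 = 7.246864/7.308 = 0.9916
8: (8 − 6.426)²/6.426 = 2.477476/6.426 = 0.3855
9: (4 − 5.796)²/5.796 = 3.225616/5.796 = 0.5565
Sum = 19.383
df = 8. Since 19.383 < 20.090, we do not reject H₀.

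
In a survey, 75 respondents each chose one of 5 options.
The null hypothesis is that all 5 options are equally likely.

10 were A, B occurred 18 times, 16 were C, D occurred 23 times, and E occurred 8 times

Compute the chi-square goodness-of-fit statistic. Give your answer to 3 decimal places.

Expected count for each of the 5 categories: 75/5 = 15.
χ² = (10−15)²/15 + (18−15)²/15 + (16−15)²/15 + (23−15)²/15 + (8−15)²/15
   = 1.6667 + 0.6000 + 0.0667 + 4.2667 + 3.2667
Sum = 9.867

9.867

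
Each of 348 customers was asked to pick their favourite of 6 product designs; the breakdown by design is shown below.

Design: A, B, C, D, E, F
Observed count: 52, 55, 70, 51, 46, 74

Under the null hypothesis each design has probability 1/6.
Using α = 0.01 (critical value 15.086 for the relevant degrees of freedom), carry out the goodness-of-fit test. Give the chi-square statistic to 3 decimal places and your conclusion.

Expected count for each of the 6 categories: 348/6 = 58.
χ² = (52−58)²/58 + (55−58)²/58 + (70−58)²/58 + (51−58)²/58 + (46−58)²/58 + (74−58)²/58
   = 0.6207 + 0.1552 + 2.4828 + 0.8448 + 2.4828 + 4.4138
Sum = 11.000
df = 5. Since 11.000 < 15.086, we do not reject H₀.

11.000; do not reject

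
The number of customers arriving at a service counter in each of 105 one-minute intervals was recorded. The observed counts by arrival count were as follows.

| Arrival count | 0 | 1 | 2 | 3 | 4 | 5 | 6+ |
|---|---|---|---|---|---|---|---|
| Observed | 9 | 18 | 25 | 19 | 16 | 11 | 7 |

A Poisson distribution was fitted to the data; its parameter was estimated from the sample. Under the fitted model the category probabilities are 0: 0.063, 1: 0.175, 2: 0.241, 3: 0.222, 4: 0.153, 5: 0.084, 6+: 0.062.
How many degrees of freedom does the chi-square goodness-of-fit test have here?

5

There are k = 7 categories and 1 parameter estimated from the data, so df = 7 − 1 − 1 = 5.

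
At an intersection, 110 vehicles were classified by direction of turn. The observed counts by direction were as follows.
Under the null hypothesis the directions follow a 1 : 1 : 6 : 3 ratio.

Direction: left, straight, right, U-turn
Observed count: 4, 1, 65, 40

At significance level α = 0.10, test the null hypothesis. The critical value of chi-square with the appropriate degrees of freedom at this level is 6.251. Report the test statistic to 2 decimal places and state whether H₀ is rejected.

Ratio total = 11. Expected counts: 110×1/11 = 10, 110×1/11 = 10, 110×6/11 = 60, 110×3/11 = 30.
left: (4 − 10)²/10 = 36/10 = 3.600
straight: (1 − 10)²/10 = 81/10 = 8.100
right: (65 − 60)²/60 = 25/60 = 0.417
U-turn: (40 − 30)²/30 = 100/30 = 3.333
Sum = 15.45
df = 3. Since 15.45 > 6.251, we reject H₀.

15.45; reject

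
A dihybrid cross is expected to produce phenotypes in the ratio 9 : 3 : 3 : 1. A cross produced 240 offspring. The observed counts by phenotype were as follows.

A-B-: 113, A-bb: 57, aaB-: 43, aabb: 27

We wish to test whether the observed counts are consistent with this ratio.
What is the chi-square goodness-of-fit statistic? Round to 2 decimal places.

16.47

Ratio total = 16. Expected counts: 240×9/16 = 135, 240×3/16 = 45, 240×3/16 = 45, 240×1/16 = 15.
χ² = (113−135)²/135 + (57−45)²/45 + (43−45)²/45 + (27−15)²/15
   = 3.585 + 3.200 + 0.089 + 9.600
Sum = 16.47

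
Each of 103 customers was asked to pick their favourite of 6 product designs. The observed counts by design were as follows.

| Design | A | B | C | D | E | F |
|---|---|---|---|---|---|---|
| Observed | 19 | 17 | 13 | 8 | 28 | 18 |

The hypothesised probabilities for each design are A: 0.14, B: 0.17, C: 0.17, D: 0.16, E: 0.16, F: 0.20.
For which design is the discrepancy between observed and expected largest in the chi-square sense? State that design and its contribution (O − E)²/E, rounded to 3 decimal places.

Expected counts E_i = n·p_i: 103×0.14 = 14.42, 103×0.17 = 17.51, 103×0.17 = 17.51, 103×0.16 = 16.48, 103×0.16 = 16.48, 103×0.20 = 20.6.
cat         O        E   (O−E)²/E
A          19    14.42     1.4547
B          17    17.51     0.0149
C          13    17.51     1.1616
D           8    16.48     4.3635
E          28    16.48     8.0528
F          18     20.6     0.3282
The largest term is for E: 8.053.

E, 8.053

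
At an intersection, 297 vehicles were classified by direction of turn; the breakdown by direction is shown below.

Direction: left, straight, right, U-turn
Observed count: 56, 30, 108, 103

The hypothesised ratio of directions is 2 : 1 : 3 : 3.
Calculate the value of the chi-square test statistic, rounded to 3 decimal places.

Ratio total = 9. Expected counts: 297×2/9 = 66, 297×1/9 = 33, 297×3/9 = 99, 297×3/9 = 99.
left: (56 − 66)²/66 = 100/66 = 1.5152
straight: (30 − 33)²/33 = 9/33 = 0.2727
right: (108 − 99)²/99 = 81/99 = 0.8182
U-turn: (103 − 99)²/99 = 16/99 = 0.1616
Sum = 2.768

2.768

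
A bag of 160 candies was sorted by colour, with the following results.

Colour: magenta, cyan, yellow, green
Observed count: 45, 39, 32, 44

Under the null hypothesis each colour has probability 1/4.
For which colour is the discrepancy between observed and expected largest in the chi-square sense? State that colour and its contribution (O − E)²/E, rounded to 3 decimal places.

yellow, 1.600

Under H₀ each category has probability 1/4, so each expected count is 160/4 = 40.
magenta: (45 − 40)²/40 = 25/40 = 0.6250
cyan: (39 − 40)²/40 = 1/40 = 0.0250
yellow: (32 − 40)²/40 = 64/40 = 1.6000
green: (44 − 40)²/40 = 16/40 = 0.4000
The largest term is for yellow: 1.600.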